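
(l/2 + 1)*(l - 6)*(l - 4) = l^3/2 - 4*l^2 + 2*l + 24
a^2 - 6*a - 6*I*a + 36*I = (a - 6)*(a - 6*I)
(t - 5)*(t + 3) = t^2 - 2*t - 15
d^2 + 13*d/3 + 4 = (d + 4/3)*(d + 3)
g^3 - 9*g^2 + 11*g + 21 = (g - 7)*(g - 3)*(g + 1)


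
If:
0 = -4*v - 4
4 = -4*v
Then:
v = -1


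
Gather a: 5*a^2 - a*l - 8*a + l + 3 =5*a^2 + a*(-l - 8) + l + 3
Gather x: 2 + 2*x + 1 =2*x + 3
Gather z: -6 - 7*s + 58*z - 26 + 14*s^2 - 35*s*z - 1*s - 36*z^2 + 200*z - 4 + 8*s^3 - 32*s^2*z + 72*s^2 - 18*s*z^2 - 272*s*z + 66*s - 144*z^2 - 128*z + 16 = 8*s^3 + 86*s^2 + 58*s + z^2*(-18*s - 180) + z*(-32*s^2 - 307*s + 130) - 20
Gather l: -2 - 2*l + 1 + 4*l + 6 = 2*l + 5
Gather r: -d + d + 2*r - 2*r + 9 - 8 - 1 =0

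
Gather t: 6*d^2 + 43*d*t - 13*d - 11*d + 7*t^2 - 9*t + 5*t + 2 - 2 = 6*d^2 - 24*d + 7*t^2 + t*(43*d - 4)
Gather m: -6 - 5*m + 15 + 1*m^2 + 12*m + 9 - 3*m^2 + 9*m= -2*m^2 + 16*m + 18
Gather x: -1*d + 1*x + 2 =-d + x + 2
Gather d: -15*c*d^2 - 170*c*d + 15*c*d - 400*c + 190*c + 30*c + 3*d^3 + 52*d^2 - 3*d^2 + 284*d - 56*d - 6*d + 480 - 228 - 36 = -180*c + 3*d^3 + d^2*(49 - 15*c) + d*(222 - 155*c) + 216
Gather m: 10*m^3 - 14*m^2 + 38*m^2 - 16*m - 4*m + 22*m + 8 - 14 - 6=10*m^3 + 24*m^2 + 2*m - 12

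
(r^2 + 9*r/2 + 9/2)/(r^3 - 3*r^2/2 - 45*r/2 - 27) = 1/(r - 6)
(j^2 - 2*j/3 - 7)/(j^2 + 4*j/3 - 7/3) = (j - 3)/(j - 1)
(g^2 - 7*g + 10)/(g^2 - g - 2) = (g - 5)/(g + 1)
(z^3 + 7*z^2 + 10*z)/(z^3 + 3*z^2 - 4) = z*(z + 5)/(z^2 + z - 2)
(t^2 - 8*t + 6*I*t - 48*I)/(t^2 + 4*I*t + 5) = (t^2 + t*(-8 + 6*I) - 48*I)/(t^2 + 4*I*t + 5)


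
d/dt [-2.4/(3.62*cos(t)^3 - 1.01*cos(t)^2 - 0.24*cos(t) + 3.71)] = (-26.064*cos(t)^2 + 4.848*cos(t) + 0.576)*sin(t)/(3.62*cos(t)^3 - 1.01*cos(t)^2 - 0.24*cos(t) + 3.71)^2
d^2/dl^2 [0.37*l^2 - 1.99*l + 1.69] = 0.740000000000000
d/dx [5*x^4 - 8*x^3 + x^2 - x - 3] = 20*x^3 - 24*x^2 + 2*x - 1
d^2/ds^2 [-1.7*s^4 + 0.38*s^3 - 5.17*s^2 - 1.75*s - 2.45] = -20.4*s^2 + 2.28*s - 10.34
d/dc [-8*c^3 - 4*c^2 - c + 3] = -24*c^2 - 8*c - 1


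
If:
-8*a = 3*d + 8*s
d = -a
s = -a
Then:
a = 0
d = 0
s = 0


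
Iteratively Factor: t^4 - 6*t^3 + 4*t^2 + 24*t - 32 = (t + 2)*(t^3 - 8*t^2 + 20*t - 16) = (t - 4)*(t + 2)*(t^2 - 4*t + 4) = (t - 4)*(t - 2)*(t + 2)*(t - 2)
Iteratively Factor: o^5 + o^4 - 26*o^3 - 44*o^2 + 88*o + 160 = (o + 2)*(o^4 - o^3 - 24*o^2 + 4*o + 80) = (o - 5)*(o + 2)*(o^3 + 4*o^2 - 4*o - 16) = (o - 5)*(o + 2)*(o + 4)*(o^2 - 4) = (o - 5)*(o - 2)*(o + 2)*(o + 4)*(o + 2)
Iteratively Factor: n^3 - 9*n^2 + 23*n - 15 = (n - 1)*(n^2 - 8*n + 15) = (n - 3)*(n - 1)*(n - 5)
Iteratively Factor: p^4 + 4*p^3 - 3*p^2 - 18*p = (p)*(p^3 + 4*p^2 - 3*p - 18) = p*(p + 3)*(p^2 + p - 6) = p*(p + 3)^2*(p - 2)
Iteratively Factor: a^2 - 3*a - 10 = (a - 5)*(a + 2)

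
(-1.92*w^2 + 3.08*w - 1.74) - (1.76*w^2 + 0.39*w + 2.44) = -3.68*w^2 + 2.69*w - 4.18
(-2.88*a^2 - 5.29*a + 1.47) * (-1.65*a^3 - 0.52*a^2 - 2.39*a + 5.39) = 4.752*a^5 + 10.2261*a^4 + 7.2085*a^3 - 3.6445*a^2 - 32.0264*a + 7.9233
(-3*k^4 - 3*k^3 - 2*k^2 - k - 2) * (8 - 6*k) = 18*k^5 - 6*k^4 - 12*k^3 - 10*k^2 + 4*k - 16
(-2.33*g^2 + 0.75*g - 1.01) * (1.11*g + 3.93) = -2.5863*g^3 - 8.3244*g^2 + 1.8264*g - 3.9693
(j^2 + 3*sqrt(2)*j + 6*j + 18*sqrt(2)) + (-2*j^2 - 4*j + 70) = -j^2 + 2*j + 3*sqrt(2)*j + 18*sqrt(2) + 70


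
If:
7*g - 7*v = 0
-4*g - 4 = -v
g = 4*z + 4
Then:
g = -4/3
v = -4/3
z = -4/3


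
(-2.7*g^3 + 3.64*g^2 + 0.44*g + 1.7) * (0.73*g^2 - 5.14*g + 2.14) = -1.971*g^5 + 16.5352*g^4 - 24.1664*g^3 + 6.769*g^2 - 7.7964*g + 3.638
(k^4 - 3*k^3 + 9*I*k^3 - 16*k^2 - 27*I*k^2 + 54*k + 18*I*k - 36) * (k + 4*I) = k^5 - 3*k^4 + 13*I*k^4 - 52*k^3 - 39*I*k^3 + 162*k^2 - 46*I*k^2 - 108*k + 216*I*k - 144*I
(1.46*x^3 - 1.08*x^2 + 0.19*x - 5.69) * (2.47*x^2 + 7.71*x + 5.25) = 3.6062*x^5 + 8.589*x^4 - 0.192500000000001*x^3 - 18.2594*x^2 - 42.8724*x - 29.8725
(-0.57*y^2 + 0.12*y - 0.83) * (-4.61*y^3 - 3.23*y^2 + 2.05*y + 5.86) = 2.6277*y^5 + 1.2879*y^4 + 2.2702*y^3 - 0.4133*y^2 - 0.9983*y - 4.8638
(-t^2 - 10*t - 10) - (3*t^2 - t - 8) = -4*t^2 - 9*t - 2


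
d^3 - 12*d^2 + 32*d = d*(d - 8)*(d - 4)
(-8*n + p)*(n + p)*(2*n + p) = -16*n^3 - 22*n^2*p - 5*n*p^2 + p^3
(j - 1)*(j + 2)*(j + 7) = j^3 + 8*j^2 + 5*j - 14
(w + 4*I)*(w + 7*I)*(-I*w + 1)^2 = -w^4 - 13*I*w^3 + 51*w^2 + 67*I*w - 28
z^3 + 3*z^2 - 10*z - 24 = (z - 3)*(z + 2)*(z + 4)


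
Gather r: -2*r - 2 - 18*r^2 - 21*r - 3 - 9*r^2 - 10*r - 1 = -27*r^2 - 33*r - 6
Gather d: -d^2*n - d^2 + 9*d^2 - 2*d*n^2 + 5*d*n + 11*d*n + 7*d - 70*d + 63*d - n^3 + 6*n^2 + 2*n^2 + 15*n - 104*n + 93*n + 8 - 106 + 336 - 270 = d^2*(8 - n) + d*(-2*n^2 + 16*n) - n^3 + 8*n^2 + 4*n - 32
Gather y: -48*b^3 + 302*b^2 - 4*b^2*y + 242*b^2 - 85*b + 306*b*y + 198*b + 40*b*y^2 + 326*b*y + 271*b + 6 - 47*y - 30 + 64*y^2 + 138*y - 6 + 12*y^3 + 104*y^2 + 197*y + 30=-48*b^3 + 544*b^2 + 384*b + 12*y^3 + y^2*(40*b + 168) + y*(-4*b^2 + 632*b + 288)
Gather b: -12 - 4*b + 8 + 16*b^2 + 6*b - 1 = 16*b^2 + 2*b - 5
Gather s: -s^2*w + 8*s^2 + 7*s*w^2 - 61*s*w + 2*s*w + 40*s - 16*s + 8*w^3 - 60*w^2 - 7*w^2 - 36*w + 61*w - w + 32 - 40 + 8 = s^2*(8 - w) + s*(7*w^2 - 59*w + 24) + 8*w^3 - 67*w^2 + 24*w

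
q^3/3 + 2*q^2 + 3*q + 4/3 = (q/3 + 1/3)*(q + 1)*(q + 4)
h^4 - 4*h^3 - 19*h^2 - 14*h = h*(h - 7)*(h + 1)*(h + 2)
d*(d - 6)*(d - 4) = d^3 - 10*d^2 + 24*d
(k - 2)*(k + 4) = k^2 + 2*k - 8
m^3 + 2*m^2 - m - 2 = (m - 1)*(m + 1)*(m + 2)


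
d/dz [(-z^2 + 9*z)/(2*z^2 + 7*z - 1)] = (-25*z^2 + 2*z - 9)/(4*z^4 + 28*z^3 + 45*z^2 - 14*z + 1)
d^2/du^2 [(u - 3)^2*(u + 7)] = 6*u + 2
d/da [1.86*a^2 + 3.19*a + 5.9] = 3.72*a + 3.19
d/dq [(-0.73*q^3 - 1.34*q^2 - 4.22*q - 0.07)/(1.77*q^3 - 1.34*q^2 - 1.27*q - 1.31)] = (3.35*q^4 + 16.793*q^3 - 0.712399999999999*q^2 + 3.3232*q + 5.4393)/(3.1329*q^6 - 4.7436*q^5 - 2.7002*q^4 - 1.2338*q^3 + 5.1237*q^2 + 3.3274*q + 1.7161)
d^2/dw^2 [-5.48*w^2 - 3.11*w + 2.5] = -10.9600000000000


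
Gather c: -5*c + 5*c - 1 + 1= 0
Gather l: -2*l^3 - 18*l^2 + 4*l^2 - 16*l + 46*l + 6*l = -2*l^3 - 14*l^2 + 36*l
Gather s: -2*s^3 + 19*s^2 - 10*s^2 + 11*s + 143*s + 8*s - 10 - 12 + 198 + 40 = -2*s^3 + 9*s^2 + 162*s + 216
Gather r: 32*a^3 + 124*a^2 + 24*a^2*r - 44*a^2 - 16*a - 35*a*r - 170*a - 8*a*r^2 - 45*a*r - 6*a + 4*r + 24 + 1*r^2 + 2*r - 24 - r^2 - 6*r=32*a^3 + 80*a^2 - 8*a*r^2 - 192*a + r*(24*a^2 - 80*a)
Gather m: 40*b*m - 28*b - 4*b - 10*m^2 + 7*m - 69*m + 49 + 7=-32*b - 10*m^2 + m*(40*b - 62) + 56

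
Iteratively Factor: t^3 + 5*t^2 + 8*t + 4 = (t + 1)*(t^2 + 4*t + 4) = (t + 1)*(t + 2)*(t + 2)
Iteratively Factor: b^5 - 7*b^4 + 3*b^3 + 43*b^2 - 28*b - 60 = (b - 3)*(b^4 - 4*b^3 - 9*b^2 + 16*b + 20) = (b - 3)*(b - 2)*(b^3 - 2*b^2 - 13*b - 10) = (b - 3)*(b - 2)*(b + 1)*(b^2 - 3*b - 10) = (b - 5)*(b - 3)*(b - 2)*(b + 1)*(b + 2)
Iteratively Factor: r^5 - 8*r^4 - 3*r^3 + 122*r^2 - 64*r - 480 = (r - 5)*(r^4 - 3*r^3 - 18*r^2 + 32*r + 96) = (r - 5)*(r - 4)*(r^3 + r^2 - 14*r - 24) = (r - 5)*(r - 4)*(r + 2)*(r^2 - r - 12) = (r - 5)*(r - 4)^2*(r + 2)*(r + 3)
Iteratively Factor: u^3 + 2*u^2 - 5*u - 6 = (u + 1)*(u^2 + u - 6) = (u - 2)*(u + 1)*(u + 3)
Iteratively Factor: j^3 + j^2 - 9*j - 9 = (j + 3)*(j^2 - 2*j - 3) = (j + 1)*(j + 3)*(j - 3)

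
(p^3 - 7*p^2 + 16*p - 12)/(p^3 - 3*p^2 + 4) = (p - 3)/(p + 1)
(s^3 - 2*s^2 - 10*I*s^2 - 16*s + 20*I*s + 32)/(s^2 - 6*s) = (s^3 + s^2*(-2 - 10*I) + 4*s*(-4 + 5*I) + 32)/(s*(s - 6))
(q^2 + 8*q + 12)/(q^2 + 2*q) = (q + 6)/q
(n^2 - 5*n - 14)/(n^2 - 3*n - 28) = (n + 2)/(n + 4)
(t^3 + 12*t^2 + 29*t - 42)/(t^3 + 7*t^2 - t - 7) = (t + 6)/(t + 1)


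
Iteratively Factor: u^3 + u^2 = (u)*(u^2 + u) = u*(u + 1)*(u)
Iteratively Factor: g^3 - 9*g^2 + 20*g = (g)*(g^2 - 9*g + 20) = g*(g - 4)*(g - 5)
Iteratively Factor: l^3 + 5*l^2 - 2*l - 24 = (l + 3)*(l^2 + 2*l - 8) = (l + 3)*(l + 4)*(l - 2)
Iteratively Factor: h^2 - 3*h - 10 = (h + 2)*(h - 5)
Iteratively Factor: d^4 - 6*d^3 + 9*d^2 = (d)*(d^3 - 6*d^2 + 9*d) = d*(d - 3)*(d^2 - 3*d) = d^2*(d - 3)*(d - 3)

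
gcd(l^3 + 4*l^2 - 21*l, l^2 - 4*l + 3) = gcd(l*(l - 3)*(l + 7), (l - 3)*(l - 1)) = l - 3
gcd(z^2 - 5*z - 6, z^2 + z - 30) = 1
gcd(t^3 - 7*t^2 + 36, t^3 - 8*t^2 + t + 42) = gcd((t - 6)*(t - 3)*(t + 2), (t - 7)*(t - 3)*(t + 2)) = t^2 - t - 6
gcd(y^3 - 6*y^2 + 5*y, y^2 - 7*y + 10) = y - 5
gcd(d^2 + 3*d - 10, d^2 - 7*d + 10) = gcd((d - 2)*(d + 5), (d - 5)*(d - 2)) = d - 2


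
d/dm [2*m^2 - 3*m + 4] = 4*m - 3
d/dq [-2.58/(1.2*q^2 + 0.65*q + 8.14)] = (6.192*q + 1.677)/(1.2*q^2 + 0.65*q + 8.14)^2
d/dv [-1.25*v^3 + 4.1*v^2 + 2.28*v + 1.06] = -3.75*v^2 + 8.2*v + 2.28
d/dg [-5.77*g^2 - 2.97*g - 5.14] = -11.54*g - 2.97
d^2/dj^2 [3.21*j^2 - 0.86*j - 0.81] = 6.42000000000000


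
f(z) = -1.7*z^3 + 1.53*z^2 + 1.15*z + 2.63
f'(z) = -5.1*z^2 + 3.06*z + 1.15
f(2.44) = -10.15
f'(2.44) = -21.75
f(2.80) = -19.47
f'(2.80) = -30.27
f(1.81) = -0.36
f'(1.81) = -10.02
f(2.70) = -16.57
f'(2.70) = -27.77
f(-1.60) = 11.67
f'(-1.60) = -16.80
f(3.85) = -67.28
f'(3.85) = -62.66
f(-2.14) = 23.84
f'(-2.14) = -28.75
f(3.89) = -69.81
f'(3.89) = -64.12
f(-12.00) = 3146.75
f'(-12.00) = -769.97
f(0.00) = 2.63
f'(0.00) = 1.15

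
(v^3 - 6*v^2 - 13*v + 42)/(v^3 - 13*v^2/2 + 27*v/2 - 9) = 2*(v^2 - 4*v - 21)/(2*v^2 - 9*v + 9)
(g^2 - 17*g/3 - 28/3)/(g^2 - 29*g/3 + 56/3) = (3*g + 4)/(3*g - 8)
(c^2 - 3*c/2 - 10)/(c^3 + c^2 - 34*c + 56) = (c + 5/2)/(c^2 + 5*c - 14)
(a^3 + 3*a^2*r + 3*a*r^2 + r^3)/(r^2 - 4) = (a^3 + 3*a^2*r + 3*a*r^2 + r^3)/(r^2 - 4)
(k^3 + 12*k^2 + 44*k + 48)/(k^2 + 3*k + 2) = (k^2 + 10*k + 24)/(k + 1)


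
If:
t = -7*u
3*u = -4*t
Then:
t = 0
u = 0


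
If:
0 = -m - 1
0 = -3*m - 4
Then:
No Solution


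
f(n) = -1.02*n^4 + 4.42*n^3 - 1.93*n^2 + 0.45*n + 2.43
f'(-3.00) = 241.53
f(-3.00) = -218.25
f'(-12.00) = 9006.45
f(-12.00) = -29069.37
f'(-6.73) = 1870.68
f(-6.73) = -3527.80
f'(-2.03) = 97.06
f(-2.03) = -60.73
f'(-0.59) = 8.18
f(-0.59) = 0.46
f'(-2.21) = 117.78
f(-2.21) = -80.03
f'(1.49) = 10.64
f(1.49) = 8.41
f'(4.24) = -88.53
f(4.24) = -23.10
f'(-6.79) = 1915.23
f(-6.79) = -3641.37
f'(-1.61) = 58.06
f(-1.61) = -28.60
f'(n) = -4.08*n^3 + 13.26*n^2 - 3.86*n + 0.45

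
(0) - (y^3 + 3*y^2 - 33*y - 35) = -y^3 - 3*y^2 + 33*y + 35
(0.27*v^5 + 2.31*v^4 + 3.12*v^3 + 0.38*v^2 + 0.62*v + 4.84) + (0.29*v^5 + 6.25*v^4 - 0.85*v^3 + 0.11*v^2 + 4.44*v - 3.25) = 0.56*v^5 + 8.56*v^4 + 2.27*v^3 + 0.49*v^2 + 5.06*v + 1.59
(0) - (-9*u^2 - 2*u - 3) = 9*u^2 + 2*u + 3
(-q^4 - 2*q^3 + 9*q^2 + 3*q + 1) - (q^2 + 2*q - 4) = -q^4 - 2*q^3 + 8*q^2 + q + 5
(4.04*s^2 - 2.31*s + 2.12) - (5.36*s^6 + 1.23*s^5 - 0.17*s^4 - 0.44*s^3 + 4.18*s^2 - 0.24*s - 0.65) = -5.36*s^6 - 1.23*s^5 + 0.17*s^4 + 0.44*s^3 - 0.14*s^2 - 2.07*s + 2.77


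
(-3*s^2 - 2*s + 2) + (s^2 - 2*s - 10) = -2*s^2 - 4*s - 8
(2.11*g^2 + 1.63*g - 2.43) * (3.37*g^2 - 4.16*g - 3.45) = 7.1107*g^4 - 3.2845*g^3 - 22.2494*g^2 + 4.4853*g + 8.3835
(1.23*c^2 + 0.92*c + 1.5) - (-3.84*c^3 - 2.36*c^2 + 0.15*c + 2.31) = 3.84*c^3 + 3.59*c^2 + 0.77*c - 0.81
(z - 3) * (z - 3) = z^2 - 6*z + 9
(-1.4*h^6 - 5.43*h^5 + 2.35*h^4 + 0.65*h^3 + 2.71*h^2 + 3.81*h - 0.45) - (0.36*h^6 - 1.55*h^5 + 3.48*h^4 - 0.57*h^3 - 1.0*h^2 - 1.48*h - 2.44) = -1.76*h^6 - 3.88*h^5 - 1.13*h^4 + 1.22*h^3 + 3.71*h^2 + 5.29*h + 1.99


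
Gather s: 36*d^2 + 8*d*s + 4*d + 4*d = 36*d^2 + 8*d*s + 8*d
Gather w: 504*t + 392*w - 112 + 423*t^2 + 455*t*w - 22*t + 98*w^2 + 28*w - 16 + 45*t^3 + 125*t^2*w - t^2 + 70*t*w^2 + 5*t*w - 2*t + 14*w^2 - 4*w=45*t^3 + 422*t^2 + 480*t + w^2*(70*t + 112) + w*(125*t^2 + 460*t + 416) - 128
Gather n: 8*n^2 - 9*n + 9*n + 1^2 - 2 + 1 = 8*n^2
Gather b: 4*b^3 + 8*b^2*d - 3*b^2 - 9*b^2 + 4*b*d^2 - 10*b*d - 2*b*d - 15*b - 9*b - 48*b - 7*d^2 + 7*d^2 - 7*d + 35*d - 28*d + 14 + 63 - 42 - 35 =4*b^3 + b^2*(8*d - 12) + b*(4*d^2 - 12*d - 72)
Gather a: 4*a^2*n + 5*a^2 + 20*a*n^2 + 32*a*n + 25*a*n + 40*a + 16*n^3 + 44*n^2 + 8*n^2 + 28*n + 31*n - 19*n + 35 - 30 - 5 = a^2*(4*n + 5) + a*(20*n^2 + 57*n + 40) + 16*n^3 + 52*n^2 + 40*n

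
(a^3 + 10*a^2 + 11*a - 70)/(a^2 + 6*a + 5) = (a^2 + 5*a - 14)/(a + 1)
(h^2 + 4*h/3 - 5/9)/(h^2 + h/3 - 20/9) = (3*h - 1)/(3*h - 4)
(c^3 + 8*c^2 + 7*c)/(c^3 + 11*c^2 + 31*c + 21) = c/(c + 3)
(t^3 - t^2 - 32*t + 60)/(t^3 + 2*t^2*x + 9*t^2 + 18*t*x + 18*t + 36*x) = (t^2 - 7*t + 10)/(t^2 + 2*t*x + 3*t + 6*x)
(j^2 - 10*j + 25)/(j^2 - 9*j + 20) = (j - 5)/(j - 4)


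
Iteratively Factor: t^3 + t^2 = (t + 1)*(t^2) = t*(t + 1)*(t)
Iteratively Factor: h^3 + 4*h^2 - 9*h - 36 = (h + 4)*(h^2 - 9) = (h + 3)*(h + 4)*(h - 3)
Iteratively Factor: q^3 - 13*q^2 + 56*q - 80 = (q - 4)*(q^2 - 9*q + 20) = (q - 4)^2*(q - 5)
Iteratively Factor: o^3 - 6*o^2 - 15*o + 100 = (o - 5)*(o^2 - o - 20) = (o - 5)^2*(o + 4)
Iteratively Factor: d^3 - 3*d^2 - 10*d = (d + 2)*(d^2 - 5*d) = d*(d + 2)*(d - 5)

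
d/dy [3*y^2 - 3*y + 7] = 6*y - 3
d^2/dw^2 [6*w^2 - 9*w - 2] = 12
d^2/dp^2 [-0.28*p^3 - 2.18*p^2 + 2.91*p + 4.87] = -1.68*p - 4.36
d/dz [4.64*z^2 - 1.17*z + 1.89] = 9.28*z - 1.17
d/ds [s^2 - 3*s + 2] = 2*s - 3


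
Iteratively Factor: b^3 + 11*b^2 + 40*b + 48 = (b + 4)*(b^2 + 7*b + 12) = (b + 3)*(b + 4)*(b + 4)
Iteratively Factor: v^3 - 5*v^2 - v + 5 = (v - 5)*(v^2 - 1) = (v - 5)*(v - 1)*(v + 1)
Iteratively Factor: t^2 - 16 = (t + 4)*(t - 4)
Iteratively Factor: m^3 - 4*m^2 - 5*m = (m - 5)*(m^2 + m) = m*(m - 5)*(m + 1)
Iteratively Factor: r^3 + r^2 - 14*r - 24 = (r - 4)*(r^2 + 5*r + 6) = (r - 4)*(r + 2)*(r + 3)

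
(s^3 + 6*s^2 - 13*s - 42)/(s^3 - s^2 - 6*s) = (s + 7)/s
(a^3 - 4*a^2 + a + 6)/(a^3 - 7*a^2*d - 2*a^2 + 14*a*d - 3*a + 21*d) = (a - 2)/(a - 7*d)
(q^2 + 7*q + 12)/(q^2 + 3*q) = (q + 4)/q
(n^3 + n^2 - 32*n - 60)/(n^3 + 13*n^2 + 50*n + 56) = (n^2 - n - 30)/(n^2 + 11*n + 28)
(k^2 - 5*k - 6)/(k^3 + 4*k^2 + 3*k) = (k - 6)/(k*(k + 3))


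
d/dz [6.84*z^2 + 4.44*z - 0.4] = 13.68*z + 4.44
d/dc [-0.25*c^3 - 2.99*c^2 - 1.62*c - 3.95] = -0.75*c^2 - 5.98*c - 1.62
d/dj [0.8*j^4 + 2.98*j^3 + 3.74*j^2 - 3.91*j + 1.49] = 3.2*j^3 + 8.94*j^2 + 7.48*j - 3.91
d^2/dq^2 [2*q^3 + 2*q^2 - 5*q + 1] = 12*q + 4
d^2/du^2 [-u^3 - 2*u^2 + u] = -6*u - 4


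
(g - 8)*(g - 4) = g^2 - 12*g + 32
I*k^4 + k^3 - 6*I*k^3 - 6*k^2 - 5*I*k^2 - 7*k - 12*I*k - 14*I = (k - 7)*(k - 2*I)*(k + I)*(I*k + I)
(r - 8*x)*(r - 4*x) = r^2 - 12*r*x + 32*x^2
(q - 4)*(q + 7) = q^2 + 3*q - 28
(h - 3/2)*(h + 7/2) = h^2 + 2*h - 21/4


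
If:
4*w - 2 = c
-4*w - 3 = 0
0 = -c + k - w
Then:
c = -5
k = -23/4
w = -3/4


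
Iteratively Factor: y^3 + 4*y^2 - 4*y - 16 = (y + 4)*(y^2 - 4) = (y - 2)*(y + 4)*(y + 2)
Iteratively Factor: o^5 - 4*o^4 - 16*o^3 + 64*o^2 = (o)*(o^4 - 4*o^3 - 16*o^2 + 64*o) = o*(o - 4)*(o^3 - 16*o) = o*(o - 4)^2*(o^2 + 4*o) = o^2*(o - 4)^2*(o + 4)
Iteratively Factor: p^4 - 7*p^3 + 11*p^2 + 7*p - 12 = (p - 3)*(p^3 - 4*p^2 - p + 4) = (p - 4)*(p - 3)*(p^2 - 1) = (p - 4)*(p - 3)*(p + 1)*(p - 1)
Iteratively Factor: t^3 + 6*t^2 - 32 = (t - 2)*(t^2 + 8*t + 16) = (t - 2)*(t + 4)*(t + 4)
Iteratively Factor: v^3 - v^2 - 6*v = (v + 2)*(v^2 - 3*v) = v*(v + 2)*(v - 3)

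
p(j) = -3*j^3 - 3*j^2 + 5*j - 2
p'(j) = -9*j^2 - 6*j + 5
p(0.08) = -1.62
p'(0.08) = 4.46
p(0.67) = -0.90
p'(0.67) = -3.06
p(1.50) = -11.38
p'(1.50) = -24.25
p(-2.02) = 0.39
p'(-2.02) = -19.60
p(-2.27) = 6.28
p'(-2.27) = -27.76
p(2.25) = -40.11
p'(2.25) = -54.06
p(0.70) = -1.00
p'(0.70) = -3.61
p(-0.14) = -2.75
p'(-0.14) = 5.66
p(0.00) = -2.00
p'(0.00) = 5.00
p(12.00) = -5558.00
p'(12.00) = -1363.00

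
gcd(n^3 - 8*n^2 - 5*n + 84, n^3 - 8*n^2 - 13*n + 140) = n - 7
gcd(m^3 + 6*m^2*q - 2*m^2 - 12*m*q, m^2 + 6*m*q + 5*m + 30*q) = m + 6*q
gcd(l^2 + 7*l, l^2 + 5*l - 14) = l + 7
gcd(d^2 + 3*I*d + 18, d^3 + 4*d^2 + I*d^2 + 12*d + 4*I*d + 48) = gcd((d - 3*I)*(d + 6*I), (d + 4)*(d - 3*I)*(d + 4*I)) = d - 3*I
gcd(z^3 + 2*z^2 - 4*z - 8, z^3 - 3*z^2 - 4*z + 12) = z^2 - 4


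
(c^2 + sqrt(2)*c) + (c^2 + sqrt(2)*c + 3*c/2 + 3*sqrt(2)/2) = 2*c^2 + 3*c/2 + 2*sqrt(2)*c + 3*sqrt(2)/2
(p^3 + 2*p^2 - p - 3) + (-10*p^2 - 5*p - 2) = p^3 - 8*p^2 - 6*p - 5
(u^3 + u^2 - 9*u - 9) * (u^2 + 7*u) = u^5 + 8*u^4 - 2*u^3 - 72*u^2 - 63*u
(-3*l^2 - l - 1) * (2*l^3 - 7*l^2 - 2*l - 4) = -6*l^5 + 19*l^4 + 11*l^3 + 21*l^2 + 6*l + 4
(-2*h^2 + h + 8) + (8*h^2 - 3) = 6*h^2 + h + 5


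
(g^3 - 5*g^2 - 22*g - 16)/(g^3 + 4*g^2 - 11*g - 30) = (g^2 - 7*g - 8)/(g^2 + 2*g - 15)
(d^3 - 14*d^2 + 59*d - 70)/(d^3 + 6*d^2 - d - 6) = (d^3 - 14*d^2 + 59*d - 70)/(d^3 + 6*d^2 - d - 6)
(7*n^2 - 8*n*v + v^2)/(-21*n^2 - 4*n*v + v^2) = (-n + v)/(3*n + v)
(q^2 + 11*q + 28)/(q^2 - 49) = (q + 4)/(q - 7)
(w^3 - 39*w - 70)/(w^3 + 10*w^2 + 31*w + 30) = (w - 7)/(w + 3)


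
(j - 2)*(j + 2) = j^2 - 4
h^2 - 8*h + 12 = (h - 6)*(h - 2)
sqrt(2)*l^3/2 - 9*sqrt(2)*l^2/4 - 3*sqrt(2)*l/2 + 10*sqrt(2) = (l - 4)*(l - 5/2)*(sqrt(2)*l/2 + sqrt(2))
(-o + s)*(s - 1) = -o*s + o + s^2 - s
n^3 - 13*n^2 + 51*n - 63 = (n - 7)*(n - 3)^2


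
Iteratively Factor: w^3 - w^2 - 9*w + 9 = (w - 3)*(w^2 + 2*w - 3) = (w - 3)*(w + 3)*(w - 1)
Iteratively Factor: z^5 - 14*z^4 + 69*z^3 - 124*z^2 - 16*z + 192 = (z - 4)*(z^4 - 10*z^3 + 29*z^2 - 8*z - 48) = (z - 4)^2*(z^3 - 6*z^2 + 5*z + 12) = (z - 4)^3*(z^2 - 2*z - 3) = (z - 4)^3*(z + 1)*(z - 3)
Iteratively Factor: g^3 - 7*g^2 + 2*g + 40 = (g - 4)*(g^2 - 3*g - 10) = (g - 4)*(g + 2)*(g - 5)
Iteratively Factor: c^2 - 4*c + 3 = (c - 1)*(c - 3)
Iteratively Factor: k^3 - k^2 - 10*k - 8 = (k + 1)*(k^2 - 2*k - 8) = (k - 4)*(k + 1)*(k + 2)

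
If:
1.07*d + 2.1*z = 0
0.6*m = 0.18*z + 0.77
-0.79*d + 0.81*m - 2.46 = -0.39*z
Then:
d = -1.28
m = 1.48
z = 0.65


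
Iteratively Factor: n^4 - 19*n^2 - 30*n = (n + 3)*(n^3 - 3*n^2 - 10*n) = (n + 2)*(n + 3)*(n^2 - 5*n) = n*(n + 2)*(n + 3)*(n - 5)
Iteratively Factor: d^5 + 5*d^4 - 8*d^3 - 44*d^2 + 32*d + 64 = (d + 4)*(d^4 + d^3 - 12*d^2 + 4*d + 16) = (d + 1)*(d + 4)*(d^3 - 12*d + 16) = (d - 2)*(d + 1)*(d + 4)*(d^2 + 2*d - 8) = (d - 2)*(d + 1)*(d + 4)^2*(d - 2)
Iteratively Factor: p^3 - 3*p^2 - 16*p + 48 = (p + 4)*(p^2 - 7*p + 12) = (p - 3)*(p + 4)*(p - 4)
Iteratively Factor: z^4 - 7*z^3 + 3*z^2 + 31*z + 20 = (z + 1)*(z^3 - 8*z^2 + 11*z + 20) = (z - 4)*(z + 1)*(z^2 - 4*z - 5) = (z - 5)*(z - 4)*(z + 1)*(z + 1)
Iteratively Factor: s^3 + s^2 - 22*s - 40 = (s + 4)*(s^2 - 3*s - 10) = (s + 2)*(s + 4)*(s - 5)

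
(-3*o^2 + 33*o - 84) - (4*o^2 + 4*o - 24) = -7*o^2 + 29*o - 60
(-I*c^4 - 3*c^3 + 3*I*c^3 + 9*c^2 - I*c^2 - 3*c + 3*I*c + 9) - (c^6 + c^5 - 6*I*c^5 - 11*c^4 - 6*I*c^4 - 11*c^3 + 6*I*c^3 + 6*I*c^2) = -c^6 - c^5 + 6*I*c^5 + 11*c^4 + 5*I*c^4 + 8*c^3 - 3*I*c^3 + 9*c^2 - 7*I*c^2 - 3*c + 3*I*c + 9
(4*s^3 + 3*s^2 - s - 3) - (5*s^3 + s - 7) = -s^3 + 3*s^2 - 2*s + 4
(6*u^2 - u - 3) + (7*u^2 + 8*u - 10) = 13*u^2 + 7*u - 13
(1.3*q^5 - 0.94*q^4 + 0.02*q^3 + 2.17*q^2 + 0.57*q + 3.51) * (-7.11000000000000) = -9.243*q^5 + 6.6834*q^4 - 0.1422*q^3 - 15.4287*q^2 - 4.0527*q - 24.9561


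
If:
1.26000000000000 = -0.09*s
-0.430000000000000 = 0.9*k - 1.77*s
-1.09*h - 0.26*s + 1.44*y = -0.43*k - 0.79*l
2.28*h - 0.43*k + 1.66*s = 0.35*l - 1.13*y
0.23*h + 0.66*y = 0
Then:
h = 12.63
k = -28.01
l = 36.09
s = -14.00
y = -4.40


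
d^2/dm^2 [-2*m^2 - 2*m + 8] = -4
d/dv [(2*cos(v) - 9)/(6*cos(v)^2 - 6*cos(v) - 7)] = 4*(3*cos(v)^2 - 27*cos(v) + 17)*sin(v)/(6*sin(v)^2 + 6*cos(v) + 1)^2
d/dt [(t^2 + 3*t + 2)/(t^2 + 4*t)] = (t^2 - 4*t - 8)/(t^2*(t^2 + 8*t + 16))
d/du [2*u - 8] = 2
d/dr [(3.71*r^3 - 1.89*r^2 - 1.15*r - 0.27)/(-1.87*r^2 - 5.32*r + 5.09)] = (-6.9377*r^4 - 39.4744*r^3 + 64.556*r^2 - 20.25*r - 7.2899)/(3.4969*r^4 + 19.8968*r^3 + 9.2658*r^2 - 54.1576*r + 25.9081)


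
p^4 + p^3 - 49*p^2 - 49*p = p*(p - 7)*(p + 1)*(p + 7)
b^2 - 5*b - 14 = (b - 7)*(b + 2)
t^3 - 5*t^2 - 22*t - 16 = (t - 8)*(t + 1)*(t + 2)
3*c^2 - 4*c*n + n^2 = (-3*c + n)*(-c + n)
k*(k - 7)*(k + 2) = k^3 - 5*k^2 - 14*k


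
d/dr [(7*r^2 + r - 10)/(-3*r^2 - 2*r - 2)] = 11*(-r^2 - 8*r - 2)/(9*r^4 + 12*r^3 + 16*r^2 + 8*r + 4)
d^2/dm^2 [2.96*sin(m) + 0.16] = -2.96*sin(m)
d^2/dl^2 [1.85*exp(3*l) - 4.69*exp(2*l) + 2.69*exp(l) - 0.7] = (16.65*exp(2*l) - 18.76*exp(l) + 2.69)*exp(l)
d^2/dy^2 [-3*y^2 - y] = -6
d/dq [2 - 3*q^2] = -6*q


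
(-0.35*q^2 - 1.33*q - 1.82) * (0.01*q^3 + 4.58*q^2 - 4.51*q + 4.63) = -0.0035*q^5 - 1.6163*q^4 - 4.5311*q^3 - 3.9578*q^2 + 2.0503*q - 8.4266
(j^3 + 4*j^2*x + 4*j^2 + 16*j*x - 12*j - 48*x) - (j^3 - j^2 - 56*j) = 4*j^2*x + 5*j^2 + 16*j*x + 44*j - 48*x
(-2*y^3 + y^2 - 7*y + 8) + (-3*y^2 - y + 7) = -2*y^3 - 2*y^2 - 8*y + 15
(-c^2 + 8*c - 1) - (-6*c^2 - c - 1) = 5*c^2 + 9*c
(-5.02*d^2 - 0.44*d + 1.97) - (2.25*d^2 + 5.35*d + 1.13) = -7.27*d^2 - 5.79*d + 0.84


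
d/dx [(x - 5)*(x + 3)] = 2*x - 2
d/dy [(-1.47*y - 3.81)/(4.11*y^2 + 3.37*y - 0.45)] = (6.0417*y^2 + 31.3182*y + 13.5012)/(16.8921*y^4 + 27.7014*y^3 + 7.6579*y^2 - 3.033*y + 0.2025)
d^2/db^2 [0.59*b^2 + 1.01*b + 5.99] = 1.18000000000000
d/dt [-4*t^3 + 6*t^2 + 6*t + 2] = -12*t^2 + 12*t + 6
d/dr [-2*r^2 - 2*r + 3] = -4*r - 2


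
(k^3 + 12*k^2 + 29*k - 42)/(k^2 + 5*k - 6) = k + 7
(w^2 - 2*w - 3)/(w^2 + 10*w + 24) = (w^2 - 2*w - 3)/(w^2 + 10*w + 24)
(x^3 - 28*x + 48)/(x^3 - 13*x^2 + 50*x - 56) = (x + 6)/(x - 7)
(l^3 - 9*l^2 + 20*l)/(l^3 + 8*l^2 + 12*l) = (l^2 - 9*l + 20)/(l^2 + 8*l + 12)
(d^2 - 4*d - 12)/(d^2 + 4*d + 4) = (d - 6)/(d + 2)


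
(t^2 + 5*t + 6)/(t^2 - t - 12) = (t + 2)/(t - 4)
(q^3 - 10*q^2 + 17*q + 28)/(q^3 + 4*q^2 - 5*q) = (q^3 - 10*q^2 + 17*q + 28)/(q*(q^2 + 4*q - 5))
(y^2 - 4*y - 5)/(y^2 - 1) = (y - 5)/(y - 1)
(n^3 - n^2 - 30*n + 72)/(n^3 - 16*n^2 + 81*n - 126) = (n^2 + 2*n - 24)/(n^2 - 13*n + 42)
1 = 1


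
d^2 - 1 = (d - 1)*(d + 1)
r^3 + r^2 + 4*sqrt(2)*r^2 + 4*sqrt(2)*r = r*(r + 1)*(r + 4*sqrt(2))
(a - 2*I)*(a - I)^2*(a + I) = a^4 - 3*I*a^3 - a^2 - 3*I*a - 2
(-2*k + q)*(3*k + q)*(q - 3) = -6*k^2*q + 18*k^2 + k*q^2 - 3*k*q + q^3 - 3*q^2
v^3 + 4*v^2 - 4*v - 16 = (v - 2)*(v + 2)*(v + 4)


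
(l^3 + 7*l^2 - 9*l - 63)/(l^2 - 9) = l + 7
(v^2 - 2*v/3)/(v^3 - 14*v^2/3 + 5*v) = (3*v - 2)/(3*v^2 - 14*v + 15)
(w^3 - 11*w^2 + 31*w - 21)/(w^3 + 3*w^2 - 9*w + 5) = (w^2 - 10*w + 21)/(w^2 + 4*w - 5)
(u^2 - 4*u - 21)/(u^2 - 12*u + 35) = (u + 3)/(u - 5)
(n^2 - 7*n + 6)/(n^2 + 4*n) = (n^2 - 7*n + 6)/(n*(n + 4))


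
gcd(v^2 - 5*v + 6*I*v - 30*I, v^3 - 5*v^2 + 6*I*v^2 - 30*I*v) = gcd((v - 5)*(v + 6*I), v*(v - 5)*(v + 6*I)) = v^2 + v*(-5 + 6*I) - 30*I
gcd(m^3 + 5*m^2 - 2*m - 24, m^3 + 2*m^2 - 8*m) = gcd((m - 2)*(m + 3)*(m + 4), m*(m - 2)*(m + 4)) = m^2 + 2*m - 8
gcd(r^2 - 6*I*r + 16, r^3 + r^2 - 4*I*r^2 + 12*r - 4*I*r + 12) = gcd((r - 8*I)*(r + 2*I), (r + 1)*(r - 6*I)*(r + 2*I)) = r + 2*I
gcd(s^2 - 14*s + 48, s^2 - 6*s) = s - 6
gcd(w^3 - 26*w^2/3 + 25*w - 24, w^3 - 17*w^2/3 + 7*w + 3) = w^2 - 6*w + 9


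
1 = 1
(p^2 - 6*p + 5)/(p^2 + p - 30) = (p - 1)/(p + 6)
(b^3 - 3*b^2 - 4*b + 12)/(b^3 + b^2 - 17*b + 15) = (b^2 - 4)/(b^2 + 4*b - 5)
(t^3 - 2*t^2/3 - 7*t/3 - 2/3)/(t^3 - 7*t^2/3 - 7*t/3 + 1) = (3*t^2 - 5*t - 2)/(3*t^2 - 10*t + 3)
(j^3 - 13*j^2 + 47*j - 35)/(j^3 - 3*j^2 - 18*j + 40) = (j^2 - 8*j + 7)/(j^2 + 2*j - 8)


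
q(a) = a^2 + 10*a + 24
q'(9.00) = 28.00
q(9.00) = 195.00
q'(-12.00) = -14.00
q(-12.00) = 48.00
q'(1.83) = 13.66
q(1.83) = 45.65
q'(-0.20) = 9.60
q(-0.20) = 22.04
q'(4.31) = 18.62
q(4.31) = 85.68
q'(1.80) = 13.60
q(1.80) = 45.24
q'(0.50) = 11.00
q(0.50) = 29.25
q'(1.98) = 13.96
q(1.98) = 47.72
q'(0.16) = 10.32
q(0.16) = 25.63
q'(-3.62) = 2.76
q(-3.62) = 0.90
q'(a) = 2*a + 10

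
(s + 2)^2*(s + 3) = s^3 + 7*s^2 + 16*s + 12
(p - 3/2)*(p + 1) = p^2 - p/2 - 3/2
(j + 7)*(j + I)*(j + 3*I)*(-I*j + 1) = -I*j^4 + 5*j^3 - 7*I*j^3 + 35*j^2 + 7*I*j^2 - 3*j + 49*I*j - 21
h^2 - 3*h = h*(h - 3)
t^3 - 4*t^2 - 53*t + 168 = (t - 8)*(t - 3)*(t + 7)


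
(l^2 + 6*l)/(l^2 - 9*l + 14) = l*(l + 6)/(l^2 - 9*l + 14)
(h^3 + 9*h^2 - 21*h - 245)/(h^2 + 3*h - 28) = (h^2 + 2*h - 35)/(h - 4)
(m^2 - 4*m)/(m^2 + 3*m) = (m - 4)/(m + 3)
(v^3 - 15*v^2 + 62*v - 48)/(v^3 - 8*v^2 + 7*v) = (v^2 - 14*v + 48)/(v*(v - 7))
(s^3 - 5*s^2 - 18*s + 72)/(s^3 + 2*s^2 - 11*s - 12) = (s - 6)/(s + 1)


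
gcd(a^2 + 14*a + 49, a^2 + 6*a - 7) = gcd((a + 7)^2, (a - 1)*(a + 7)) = a + 7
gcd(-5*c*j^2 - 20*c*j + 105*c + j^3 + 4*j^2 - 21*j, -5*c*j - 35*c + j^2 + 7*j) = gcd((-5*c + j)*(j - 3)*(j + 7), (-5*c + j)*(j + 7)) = 5*c*j + 35*c - j^2 - 7*j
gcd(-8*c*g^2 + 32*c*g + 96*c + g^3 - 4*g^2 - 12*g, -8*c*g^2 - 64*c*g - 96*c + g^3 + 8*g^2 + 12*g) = 8*c*g + 16*c - g^2 - 2*g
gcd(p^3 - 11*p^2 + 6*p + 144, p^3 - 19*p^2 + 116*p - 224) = p - 8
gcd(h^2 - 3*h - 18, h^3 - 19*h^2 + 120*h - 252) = h - 6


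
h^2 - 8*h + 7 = (h - 7)*(h - 1)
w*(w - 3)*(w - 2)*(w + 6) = w^4 + w^3 - 24*w^2 + 36*w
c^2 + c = c*(c + 1)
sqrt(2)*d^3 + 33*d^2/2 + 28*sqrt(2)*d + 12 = (d + 2*sqrt(2))*(d + 6*sqrt(2))*(sqrt(2)*d + 1/2)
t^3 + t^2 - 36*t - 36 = (t - 6)*(t + 1)*(t + 6)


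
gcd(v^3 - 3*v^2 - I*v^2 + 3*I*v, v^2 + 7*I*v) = v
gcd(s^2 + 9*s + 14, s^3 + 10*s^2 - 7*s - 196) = s + 7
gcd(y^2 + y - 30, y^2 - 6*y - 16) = 1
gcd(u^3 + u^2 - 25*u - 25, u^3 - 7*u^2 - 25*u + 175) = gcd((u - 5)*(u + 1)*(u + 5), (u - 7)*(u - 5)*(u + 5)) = u^2 - 25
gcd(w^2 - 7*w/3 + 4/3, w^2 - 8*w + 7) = w - 1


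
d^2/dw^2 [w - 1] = 0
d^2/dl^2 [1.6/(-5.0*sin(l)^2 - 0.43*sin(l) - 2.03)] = (160.0*sin(l)^4 + 10.32*sin(l)^3 - 304.66416*sin(l)^2 - 22.03664*sin(l) + 31.88832)/(5.0*sin(l)^2 + 0.43*sin(l) + 2.03)^3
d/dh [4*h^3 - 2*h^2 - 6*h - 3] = 12*h^2 - 4*h - 6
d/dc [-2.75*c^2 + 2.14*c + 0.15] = 2.14 - 5.5*c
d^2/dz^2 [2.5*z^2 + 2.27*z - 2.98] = 5.00000000000000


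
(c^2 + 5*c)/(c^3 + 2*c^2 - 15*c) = 1/(c - 3)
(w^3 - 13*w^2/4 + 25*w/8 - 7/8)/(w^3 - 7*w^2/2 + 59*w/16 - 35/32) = 4*(w - 1)/(4*w - 5)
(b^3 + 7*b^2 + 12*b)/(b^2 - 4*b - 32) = b*(b + 3)/(b - 8)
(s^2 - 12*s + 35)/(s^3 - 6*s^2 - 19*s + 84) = (s - 5)/(s^2 + s - 12)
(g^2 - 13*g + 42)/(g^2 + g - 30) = (g^2 - 13*g + 42)/(g^2 + g - 30)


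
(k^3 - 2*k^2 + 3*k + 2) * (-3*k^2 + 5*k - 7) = -3*k^5 + 11*k^4 - 26*k^3 + 23*k^2 - 11*k - 14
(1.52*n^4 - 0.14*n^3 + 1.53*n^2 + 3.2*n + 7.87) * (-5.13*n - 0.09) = -7.7976*n^5 + 0.5814*n^4 - 7.8363*n^3 - 16.5537*n^2 - 40.6611*n - 0.7083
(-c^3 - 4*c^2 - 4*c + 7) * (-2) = 2*c^3 + 8*c^2 + 8*c - 14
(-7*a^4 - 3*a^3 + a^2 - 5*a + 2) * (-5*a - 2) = 35*a^5 + 29*a^4 + a^3 + 23*a^2 - 4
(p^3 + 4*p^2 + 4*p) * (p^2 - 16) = p^5 + 4*p^4 - 12*p^3 - 64*p^2 - 64*p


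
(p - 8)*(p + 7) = p^2 - p - 56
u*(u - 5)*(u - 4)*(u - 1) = u^4 - 10*u^3 + 29*u^2 - 20*u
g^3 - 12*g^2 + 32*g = g*(g - 8)*(g - 4)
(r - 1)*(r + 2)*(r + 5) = r^3 + 6*r^2 + 3*r - 10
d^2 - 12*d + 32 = (d - 8)*(d - 4)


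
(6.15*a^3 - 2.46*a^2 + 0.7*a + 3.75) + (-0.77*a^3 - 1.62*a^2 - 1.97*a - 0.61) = 5.38*a^3 - 4.08*a^2 - 1.27*a + 3.14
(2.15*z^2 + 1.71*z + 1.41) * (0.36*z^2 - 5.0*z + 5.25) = 0.774*z^4 - 10.1344*z^3 + 3.2451*z^2 + 1.9275*z + 7.4025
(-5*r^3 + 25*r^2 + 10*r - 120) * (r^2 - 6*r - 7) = -5*r^5 + 55*r^4 - 105*r^3 - 355*r^2 + 650*r + 840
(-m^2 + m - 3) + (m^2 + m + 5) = 2*m + 2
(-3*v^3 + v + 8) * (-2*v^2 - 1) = 6*v^5 + v^3 - 16*v^2 - v - 8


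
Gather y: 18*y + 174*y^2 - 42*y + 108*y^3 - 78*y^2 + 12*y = 108*y^3 + 96*y^2 - 12*y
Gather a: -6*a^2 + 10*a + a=-6*a^2 + 11*a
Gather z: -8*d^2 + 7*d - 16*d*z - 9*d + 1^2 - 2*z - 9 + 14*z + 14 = -8*d^2 - 2*d + z*(12 - 16*d) + 6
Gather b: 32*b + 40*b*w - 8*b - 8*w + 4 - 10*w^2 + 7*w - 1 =b*(40*w + 24) - 10*w^2 - w + 3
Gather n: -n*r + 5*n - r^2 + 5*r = n*(5 - r) - r^2 + 5*r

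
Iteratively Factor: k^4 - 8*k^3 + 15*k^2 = (k - 3)*(k^3 - 5*k^2) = k*(k - 3)*(k^2 - 5*k) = k^2*(k - 3)*(k - 5)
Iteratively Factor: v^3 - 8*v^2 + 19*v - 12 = (v - 4)*(v^2 - 4*v + 3) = (v - 4)*(v - 1)*(v - 3)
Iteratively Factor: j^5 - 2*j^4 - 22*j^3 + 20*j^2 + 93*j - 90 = (j + 3)*(j^4 - 5*j^3 - 7*j^2 + 41*j - 30) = (j - 2)*(j + 3)*(j^3 - 3*j^2 - 13*j + 15) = (j - 2)*(j - 1)*(j + 3)*(j^2 - 2*j - 15) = (j - 2)*(j - 1)*(j + 3)^2*(j - 5)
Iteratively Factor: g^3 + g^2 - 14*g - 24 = (g + 3)*(g^2 - 2*g - 8) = (g - 4)*(g + 3)*(g + 2)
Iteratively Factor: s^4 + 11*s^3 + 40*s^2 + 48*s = (s + 4)*(s^3 + 7*s^2 + 12*s) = (s + 4)^2*(s^2 + 3*s) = s*(s + 4)^2*(s + 3)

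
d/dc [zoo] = 0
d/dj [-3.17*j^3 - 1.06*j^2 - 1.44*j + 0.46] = -9.51*j^2 - 2.12*j - 1.44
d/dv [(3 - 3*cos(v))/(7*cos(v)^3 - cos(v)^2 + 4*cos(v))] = 6*(-7*cos(v)^3 + 11*cos(v)^2 - cos(v) + 2)*sin(v)/((7*sin(v)^2 + cos(v) - 11)^2*cos(v)^2)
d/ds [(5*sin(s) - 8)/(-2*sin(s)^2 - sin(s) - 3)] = (10*sin(s)^2 - 32*sin(s) - 23)*cos(s)/(sin(s) - cos(2*s) + 4)^2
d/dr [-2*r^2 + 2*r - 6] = 2 - 4*r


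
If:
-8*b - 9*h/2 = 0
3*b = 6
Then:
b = 2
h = -32/9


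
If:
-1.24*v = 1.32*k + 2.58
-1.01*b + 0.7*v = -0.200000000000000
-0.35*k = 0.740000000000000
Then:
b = 0.32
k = -2.11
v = 0.17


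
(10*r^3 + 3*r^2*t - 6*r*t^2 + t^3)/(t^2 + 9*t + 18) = (10*r^3 + 3*r^2*t - 6*r*t^2 + t^3)/(t^2 + 9*t + 18)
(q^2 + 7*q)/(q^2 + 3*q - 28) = q/(q - 4)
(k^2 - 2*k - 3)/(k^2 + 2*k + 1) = (k - 3)/(k + 1)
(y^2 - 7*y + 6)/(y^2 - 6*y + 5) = (y - 6)/(y - 5)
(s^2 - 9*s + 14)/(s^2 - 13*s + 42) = (s - 2)/(s - 6)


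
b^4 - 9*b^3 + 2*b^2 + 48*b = b*(b - 8)*(b - 3)*(b + 2)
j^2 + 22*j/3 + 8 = (j + 4/3)*(j + 6)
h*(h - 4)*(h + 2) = h^3 - 2*h^2 - 8*h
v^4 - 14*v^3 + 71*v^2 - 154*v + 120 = (v - 5)*(v - 4)*(v - 3)*(v - 2)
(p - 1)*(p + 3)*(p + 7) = p^3 + 9*p^2 + 11*p - 21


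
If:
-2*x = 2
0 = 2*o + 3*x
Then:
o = 3/2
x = -1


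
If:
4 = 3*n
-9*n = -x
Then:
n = 4/3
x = 12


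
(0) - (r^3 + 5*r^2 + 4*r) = -r^3 - 5*r^2 - 4*r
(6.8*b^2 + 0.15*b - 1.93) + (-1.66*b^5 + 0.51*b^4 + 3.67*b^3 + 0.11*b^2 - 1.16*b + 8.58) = -1.66*b^5 + 0.51*b^4 + 3.67*b^3 + 6.91*b^2 - 1.01*b + 6.65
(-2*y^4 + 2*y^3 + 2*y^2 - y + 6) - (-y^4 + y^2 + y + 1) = -y^4 + 2*y^3 + y^2 - 2*y + 5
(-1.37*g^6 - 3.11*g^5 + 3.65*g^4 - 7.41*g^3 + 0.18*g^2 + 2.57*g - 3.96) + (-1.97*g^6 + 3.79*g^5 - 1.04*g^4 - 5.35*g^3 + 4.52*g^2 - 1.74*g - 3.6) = -3.34*g^6 + 0.68*g^5 + 2.61*g^4 - 12.76*g^3 + 4.7*g^2 + 0.83*g - 7.56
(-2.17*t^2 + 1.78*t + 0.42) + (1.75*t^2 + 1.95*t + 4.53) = -0.42*t^2 + 3.73*t + 4.95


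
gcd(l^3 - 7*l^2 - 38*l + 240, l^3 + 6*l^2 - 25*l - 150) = l^2 + l - 30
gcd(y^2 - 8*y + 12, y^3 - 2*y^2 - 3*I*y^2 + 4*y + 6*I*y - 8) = y - 2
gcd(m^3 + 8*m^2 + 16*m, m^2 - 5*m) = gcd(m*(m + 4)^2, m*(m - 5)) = m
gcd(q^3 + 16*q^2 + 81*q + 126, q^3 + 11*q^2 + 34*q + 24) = q + 6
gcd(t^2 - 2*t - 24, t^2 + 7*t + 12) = t + 4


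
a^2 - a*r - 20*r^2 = (a - 5*r)*(a + 4*r)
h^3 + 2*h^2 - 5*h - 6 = (h - 2)*(h + 1)*(h + 3)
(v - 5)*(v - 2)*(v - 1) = v^3 - 8*v^2 + 17*v - 10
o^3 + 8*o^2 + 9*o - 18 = (o - 1)*(o + 3)*(o + 6)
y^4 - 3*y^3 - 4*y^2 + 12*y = y*(y - 3)*(y - 2)*(y + 2)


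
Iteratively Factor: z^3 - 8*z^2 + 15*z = (z - 5)*(z^2 - 3*z) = (z - 5)*(z - 3)*(z)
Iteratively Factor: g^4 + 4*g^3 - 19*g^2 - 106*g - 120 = (g - 5)*(g^3 + 9*g^2 + 26*g + 24) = (g - 5)*(g + 4)*(g^2 + 5*g + 6) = (g - 5)*(g + 2)*(g + 4)*(g + 3)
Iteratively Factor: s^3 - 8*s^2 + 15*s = (s - 3)*(s^2 - 5*s) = (s - 5)*(s - 3)*(s)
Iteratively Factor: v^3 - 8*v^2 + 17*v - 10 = (v - 1)*(v^2 - 7*v + 10) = (v - 5)*(v - 1)*(v - 2)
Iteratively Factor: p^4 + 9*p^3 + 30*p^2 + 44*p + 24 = (p + 2)*(p^3 + 7*p^2 + 16*p + 12) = (p + 2)^2*(p^2 + 5*p + 6) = (p + 2)^2*(p + 3)*(p + 2)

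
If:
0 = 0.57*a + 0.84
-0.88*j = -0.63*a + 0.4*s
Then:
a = -1.47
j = -0.454545454545455*s - 1.05502392344498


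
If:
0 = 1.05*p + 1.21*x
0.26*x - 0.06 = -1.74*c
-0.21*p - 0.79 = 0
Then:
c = -0.45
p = -3.76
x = 3.26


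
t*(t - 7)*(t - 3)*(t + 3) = t^4 - 7*t^3 - 9*t^2 + 63*t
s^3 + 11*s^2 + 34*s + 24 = (s + 1)*(s + 4)*(s + 6)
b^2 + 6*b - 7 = (b - 1)*(b + 7)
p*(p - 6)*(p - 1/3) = p^3 - 19*p^2/3 + 2*p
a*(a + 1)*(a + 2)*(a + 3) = a^4 + 6*a^3 + 11*a^2 + 6*a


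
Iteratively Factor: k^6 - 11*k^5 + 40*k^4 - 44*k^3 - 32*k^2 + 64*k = (k - 2)*(k^5 - 9*k^4 + 22*k^3 - 32*k) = (k - 2)^2*(k^4 - 7*k^3 + 8*k^2 + 16*k) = (k - 4)*(k - 2)^2*(k^3 - 3*k^2 - 4*k) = (k - 4)^2*(k - 2)^2*(k^2 + k) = (k - 4)^2*(k - 2)^2*(k + 1)*(k)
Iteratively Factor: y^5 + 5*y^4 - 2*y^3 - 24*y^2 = (y - 2)*(y^4 + 7*y^3 + 12*y^2) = (y - 2)*(y + 3)*(y^3 + 4*y^2) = (y - 2)*(y + 3)*(y + 4)*(y^2) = y*(y - 2)*(y + 3)*(y + 4)*(y)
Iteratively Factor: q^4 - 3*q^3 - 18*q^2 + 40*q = (q)*(q^3 - 3*q^2 - 18*q + 40) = q*(q + 4)*(q^2 - 7*q + 10) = q*(q - 2)*(q + 4)*(q - 5)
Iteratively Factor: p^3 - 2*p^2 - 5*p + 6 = (p + 2)*(p^2 - 4*p + 3) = (p - 1)*(p + 2)*(p - 3)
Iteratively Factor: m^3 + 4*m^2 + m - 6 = (m + 2)*(m^2 + 2*m - 3) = (m - 1)*(m + 2)*(m + 3)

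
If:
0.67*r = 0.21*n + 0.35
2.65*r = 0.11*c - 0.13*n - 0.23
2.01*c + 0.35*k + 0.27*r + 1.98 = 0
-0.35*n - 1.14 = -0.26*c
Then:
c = 2.51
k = -20.13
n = -1.39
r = 0.09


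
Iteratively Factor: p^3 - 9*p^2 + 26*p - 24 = (p - 4)*(p^2 - 5*p + 6) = (p - 4)*(p - 2)*(p - 3)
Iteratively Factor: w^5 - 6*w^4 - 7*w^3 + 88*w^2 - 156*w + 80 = (w - 2)*(w^4 - 4*w^3 - 15*w^2 + 58*w - 40) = (w - 2)*(w - 1)*(w^3 - 3*w^2 - 18*w + 40) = (w - 5)*(w - 2)*(w - 1)*(w^2 + 2*w - 8) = (w - 5)*(w - 2)^2*(w - 1)*(w + 4)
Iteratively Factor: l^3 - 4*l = (l)*(l^2 - 4) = l*(l - 2)*(l + 2)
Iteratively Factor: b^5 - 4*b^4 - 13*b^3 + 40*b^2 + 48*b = (b)*(b^4 - 4*b^3 - 13*b^2 + 40*b + 48) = b*(b - 4)*(b^3 - 13*b - 12) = b*(b - 4)*(b + 3)*(b^2 - 3*b - 4) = b*(b - 4)*(b + 1)*(b + 3)*(b - 4)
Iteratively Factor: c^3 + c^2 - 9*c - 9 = (c - 3)*(c^2 + 4*c + 3) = (c - 3)*(c + 3)*(c + 1)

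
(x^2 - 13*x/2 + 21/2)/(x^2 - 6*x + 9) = (x - 7/2)/(x - 3)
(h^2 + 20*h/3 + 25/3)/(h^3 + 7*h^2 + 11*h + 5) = (h + 5/3)/(h^2 + 2*h + 1)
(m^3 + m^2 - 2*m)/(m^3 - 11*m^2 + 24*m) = (m^2 + m - 2)/(m^2 - 11*m + 24)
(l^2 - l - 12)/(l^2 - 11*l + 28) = (l + 3)/(l - 7)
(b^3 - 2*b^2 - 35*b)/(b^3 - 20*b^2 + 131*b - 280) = b*(b + 5)/(b^2 - 13*b + 40)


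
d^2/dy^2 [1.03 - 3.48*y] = 0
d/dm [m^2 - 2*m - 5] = 2*m - 2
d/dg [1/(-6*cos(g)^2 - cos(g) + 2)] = -(12*cos(g) + 1)*sin(g)/(6*cos(g)^2 + cos(g) - 2)^2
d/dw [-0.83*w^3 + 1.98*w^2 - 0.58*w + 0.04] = -2.49*w^2 + 3.96*w - 0.58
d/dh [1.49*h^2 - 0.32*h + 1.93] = 2.98*h - 0.32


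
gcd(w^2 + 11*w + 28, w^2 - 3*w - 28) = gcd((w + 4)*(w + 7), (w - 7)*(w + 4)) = w + 4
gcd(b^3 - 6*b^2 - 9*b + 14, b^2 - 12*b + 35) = b - 7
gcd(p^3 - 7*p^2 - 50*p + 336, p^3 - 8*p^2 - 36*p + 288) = p^2 - 14*p + 48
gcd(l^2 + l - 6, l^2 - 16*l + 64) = 1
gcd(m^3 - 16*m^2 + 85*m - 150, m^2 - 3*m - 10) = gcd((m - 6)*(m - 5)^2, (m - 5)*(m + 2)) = m - 5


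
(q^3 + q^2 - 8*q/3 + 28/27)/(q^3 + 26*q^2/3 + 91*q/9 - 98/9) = (q - 2/3)/(q + 7)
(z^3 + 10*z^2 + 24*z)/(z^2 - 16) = z*(z + 6)/(z - 4)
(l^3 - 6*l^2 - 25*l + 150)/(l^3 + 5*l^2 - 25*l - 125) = (l - 6)/(l + 5)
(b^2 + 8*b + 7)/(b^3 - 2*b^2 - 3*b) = (b + 7)/(b*(b - 3))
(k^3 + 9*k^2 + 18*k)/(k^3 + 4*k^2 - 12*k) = (k + 3)/(k - 2)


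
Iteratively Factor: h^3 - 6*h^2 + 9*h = (h - 3)*(h^2 - 3*h) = h*(h - 3)*(h - 3)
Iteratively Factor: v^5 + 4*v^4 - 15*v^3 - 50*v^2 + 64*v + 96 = (v + 4)*(v^4 - 15*v^2 + 10*v + 24) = (v + 4)^2*(v^3 - 4*v^2 + v + 6) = (v - 3)*(v + 4)^2*(v^2 - v - 2) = (v - 3)*(v + 1)*(v + 4)^2*(v - 2)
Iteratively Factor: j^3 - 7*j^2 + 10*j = (j - 5)*(j^2 - 2*j) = j*(j - 5)*(j - 2)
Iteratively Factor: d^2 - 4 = (d + 2)*(d - 2)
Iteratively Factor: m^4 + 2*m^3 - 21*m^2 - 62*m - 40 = (m + 2)*(m^3 - 21*m - 20) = (m + 2)*(m + 4)*(m^2 - 4*m - 5) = (m + 1)*(m + 2)*(m + 4)*(m - 5)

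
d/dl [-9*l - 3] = -9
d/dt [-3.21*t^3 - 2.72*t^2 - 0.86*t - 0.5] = -9.63*t^2 - 5.44*t - 0.86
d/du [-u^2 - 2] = -2*u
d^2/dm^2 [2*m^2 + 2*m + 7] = 4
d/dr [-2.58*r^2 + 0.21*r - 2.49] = 0.21 - 5.16*r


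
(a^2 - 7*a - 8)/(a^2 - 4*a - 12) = (-a^2 + 7*a + 8)/(-a^2 + 4*a + 12)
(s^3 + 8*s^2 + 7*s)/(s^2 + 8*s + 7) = s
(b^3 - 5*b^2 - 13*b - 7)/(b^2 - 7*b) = b + 2 + 1/b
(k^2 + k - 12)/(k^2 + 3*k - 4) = (k - 3)/(k - 1)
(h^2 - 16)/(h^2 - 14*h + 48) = (h^2 - 16)/(h^2 - 14*h + 48)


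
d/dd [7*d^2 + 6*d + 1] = 14*d + 6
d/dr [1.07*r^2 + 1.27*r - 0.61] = 2.14*r + 1.27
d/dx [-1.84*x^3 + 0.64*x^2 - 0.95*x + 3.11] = -5.52*x^2 + 1.28*x - 0.95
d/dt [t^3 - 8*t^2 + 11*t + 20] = 3*t^2 - 16*t + 11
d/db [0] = 0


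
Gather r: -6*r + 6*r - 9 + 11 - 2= 0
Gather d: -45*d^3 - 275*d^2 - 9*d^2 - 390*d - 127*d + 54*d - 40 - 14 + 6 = -45*d^3 - 284*d^2 - 463*d - 48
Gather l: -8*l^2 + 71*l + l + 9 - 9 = -8*l^2 + 72*l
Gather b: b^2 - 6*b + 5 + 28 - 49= b^2 - 6*b - 16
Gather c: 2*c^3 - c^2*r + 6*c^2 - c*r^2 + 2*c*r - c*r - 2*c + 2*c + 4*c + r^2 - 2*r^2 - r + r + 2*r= 2*c^3 + c^2*(6 - r) + c*(-r^2 + r + 4) - r^2 + 2*r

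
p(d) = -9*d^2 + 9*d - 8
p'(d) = 9 - 18*d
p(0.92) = -7.34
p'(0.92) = -7.56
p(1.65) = -17.65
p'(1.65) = -20.70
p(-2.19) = -70.87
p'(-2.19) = 48.42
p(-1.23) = -32.69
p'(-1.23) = 31.14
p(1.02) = -8.18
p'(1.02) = -9.36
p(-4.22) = -206.26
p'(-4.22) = 84.96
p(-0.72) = -19.15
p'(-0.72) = 21.96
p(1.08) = -8.78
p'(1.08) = -10.44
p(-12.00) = -1412.00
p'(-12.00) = 225.00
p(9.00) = -656.00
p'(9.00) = -153.00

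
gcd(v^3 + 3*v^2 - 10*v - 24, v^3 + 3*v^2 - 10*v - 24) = v^3 + 3*v^2 - 10*v - 24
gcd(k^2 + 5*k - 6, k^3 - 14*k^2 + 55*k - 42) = k - 1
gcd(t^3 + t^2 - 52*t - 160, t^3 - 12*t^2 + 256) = t^2 - 4*t - 32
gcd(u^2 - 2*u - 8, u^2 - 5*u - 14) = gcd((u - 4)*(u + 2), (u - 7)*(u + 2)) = u + 2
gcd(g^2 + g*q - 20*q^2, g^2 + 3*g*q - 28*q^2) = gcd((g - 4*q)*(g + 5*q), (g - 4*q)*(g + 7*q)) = -g + 4*q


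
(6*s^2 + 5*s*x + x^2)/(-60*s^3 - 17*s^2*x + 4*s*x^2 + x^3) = (2*s + x)/(-20*s^2 + s*x + x^2)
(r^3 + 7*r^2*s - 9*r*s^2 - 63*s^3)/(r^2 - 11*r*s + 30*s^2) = (r^3 + 7*r^2*s - 9*r*s^2 - 63*s^3)/(r^2 - 11*r*s + 30*s^2)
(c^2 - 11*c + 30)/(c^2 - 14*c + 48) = (c - 5)/(c - 8)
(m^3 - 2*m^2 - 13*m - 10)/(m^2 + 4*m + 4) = (m^2 - 4*m - 5)/(m + 2)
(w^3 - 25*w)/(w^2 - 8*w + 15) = w*(w + 5)/(w - 3)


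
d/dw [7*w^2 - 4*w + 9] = 14*w - 4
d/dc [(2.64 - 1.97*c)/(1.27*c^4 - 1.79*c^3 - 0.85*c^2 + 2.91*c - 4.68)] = (7.5057*c^4 - 20.4638*c^3 + 12.5023*c^2 + 4.488*c + 1.5372)/(1.6129*c^8 - 4.5466*c^7 + 1.0451*c^6 + 10.4344*c^5 - 21.5825*c^4 + 11.8074*c^3 + 16.4241*c^2 - 27.2376*c + 21.9024)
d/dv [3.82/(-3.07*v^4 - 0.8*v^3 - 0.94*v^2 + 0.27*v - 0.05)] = (46.9096*v^3 + 9.168*v^2 + 7.1816*v - 1.0314)/(3.07*v^4 + 0.8*v^3 + 0.94*v^2 - 0.27*v + 0.05)^2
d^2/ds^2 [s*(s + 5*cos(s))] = -5*s*cos(s) - 10*sin(s) + 2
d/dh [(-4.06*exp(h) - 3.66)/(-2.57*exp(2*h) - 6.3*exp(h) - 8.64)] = (-10.4342*exp(2*h) - 18.8124*exp(h) + 12.0204)*exp(h)/(6.6049*exp(4*h) + 32.382*exp(3*h) + 84.0996*exp(2*h) + 108.864*exp(h) + 74.6496)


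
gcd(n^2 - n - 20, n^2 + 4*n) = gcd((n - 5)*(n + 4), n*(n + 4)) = n + 4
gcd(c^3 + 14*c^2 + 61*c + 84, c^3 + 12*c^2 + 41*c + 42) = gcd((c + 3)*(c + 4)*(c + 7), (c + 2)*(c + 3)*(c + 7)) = c^2 + 10*c + 21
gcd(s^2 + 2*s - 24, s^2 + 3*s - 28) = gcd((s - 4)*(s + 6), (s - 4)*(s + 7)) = s - 4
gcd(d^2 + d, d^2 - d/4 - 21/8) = 1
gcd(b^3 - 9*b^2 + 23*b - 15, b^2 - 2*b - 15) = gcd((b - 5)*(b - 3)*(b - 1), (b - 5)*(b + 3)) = b - 5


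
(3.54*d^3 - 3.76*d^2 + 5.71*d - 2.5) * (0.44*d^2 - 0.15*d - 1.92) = 1.5576*d^5 - 2.1854*d^4 - 3.7204*d^3 + 5.2627*d^2 - 10.5882*d + 4.8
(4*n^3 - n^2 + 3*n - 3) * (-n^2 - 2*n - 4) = -4*n^5 - 7*n^4 - 17*n^3 + n^2 - 6*n + 12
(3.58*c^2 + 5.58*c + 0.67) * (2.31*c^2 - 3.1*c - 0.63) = 8.2698*c^4 + 1.7918*c^3 - 18.0057*c^2 - 5.5924*c - 0.4221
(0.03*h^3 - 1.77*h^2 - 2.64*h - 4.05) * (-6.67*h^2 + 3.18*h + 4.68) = -0.2001*h^5 + 11.9013*h^4 + 12.1206*h^3 + 10.3347*h^2 - 25.2342*h - 18.954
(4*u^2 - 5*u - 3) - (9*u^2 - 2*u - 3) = -5*u^2 - 3*u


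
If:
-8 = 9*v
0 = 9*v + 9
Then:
No Solution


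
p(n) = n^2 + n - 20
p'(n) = 2*n + 1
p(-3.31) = -12.35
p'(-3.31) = -5.62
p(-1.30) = -19.61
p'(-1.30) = -1.60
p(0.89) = -18.32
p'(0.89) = 2.78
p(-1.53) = -19.19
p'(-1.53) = -2.06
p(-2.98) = -14.10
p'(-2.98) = -4.96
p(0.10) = -19.89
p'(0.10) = 1.20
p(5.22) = 12.47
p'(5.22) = 11.44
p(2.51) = -11.19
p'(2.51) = 6.02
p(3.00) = -8.00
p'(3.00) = 7.00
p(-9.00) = 52.00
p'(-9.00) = -17.00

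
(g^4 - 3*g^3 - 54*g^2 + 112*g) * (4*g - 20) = 4*g^5 - 32*g^4 - 156*g^3 + 1528*g^2 - 2240*g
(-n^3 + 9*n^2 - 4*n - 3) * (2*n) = -2*n^4 + 18*n^3 - 8*n^2 - 6*n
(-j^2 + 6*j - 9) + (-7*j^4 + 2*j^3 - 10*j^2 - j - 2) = -7*j^4 + 2*j^3 - 11*j^2 + 5*j - 11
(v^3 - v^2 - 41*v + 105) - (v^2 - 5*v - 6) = v^3 - 2*v^2 - 36*v + 111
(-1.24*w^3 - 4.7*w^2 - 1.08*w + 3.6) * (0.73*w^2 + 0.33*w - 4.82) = -0.9052*w^5 - 3.8402*w^4 + 3.6374*w^3 + 24.9256*w^2 + 6.3936*w - 17.352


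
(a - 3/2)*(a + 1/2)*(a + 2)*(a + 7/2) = a^4 + 9*a^3/2 + 3*a^2/4 - 89*a/8 - 21/4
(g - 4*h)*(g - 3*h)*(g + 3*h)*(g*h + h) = g^4*h - 4*g^3*h^2 + g^3*h - 9*g^2*h^3 - 4*g^2*h^2 + 36*g*h^4 - 9*g*h^3 + 36*h^4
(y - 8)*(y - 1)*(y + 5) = y^3 - 4*y^2 - 37*y + 40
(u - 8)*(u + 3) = u^2 - 5*u - 24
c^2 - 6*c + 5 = (c - 5)*(c - 1)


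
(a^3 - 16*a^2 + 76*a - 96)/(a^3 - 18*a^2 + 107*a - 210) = (a^2 - 10*a + 16)/(a^2 - 12*a + 35)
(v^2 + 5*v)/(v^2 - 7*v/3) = 3*(v + 5)/(3*v - 7)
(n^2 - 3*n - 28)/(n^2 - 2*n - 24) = (n - 7)/(n - 6)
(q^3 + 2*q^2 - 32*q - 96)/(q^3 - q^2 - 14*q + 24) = (q^2 - 2*q - 24)/(q^2 - 5*q + 6)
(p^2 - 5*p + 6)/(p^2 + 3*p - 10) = (p - 3)/(p + 5)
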